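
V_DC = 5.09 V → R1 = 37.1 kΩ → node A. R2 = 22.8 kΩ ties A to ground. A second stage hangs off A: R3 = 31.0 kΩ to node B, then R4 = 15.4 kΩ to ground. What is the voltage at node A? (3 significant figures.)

V_A ≈ 1.49 V

Node A sees R2 in parallel with the series input of stage 2, R3 + R4 = 46.40 kΩ.
Effective lower resistance at A: R2 ‖ 46.40 = 15.29 kΩ.
So V_A = 5.09 × 0.2918 = 1.485 V.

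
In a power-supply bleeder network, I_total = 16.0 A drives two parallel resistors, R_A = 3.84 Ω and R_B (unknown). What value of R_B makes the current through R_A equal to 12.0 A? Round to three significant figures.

R_B ≈ 11.5 Ω

The fraction through R_A equals R_B/(R_A+R_B).
With f = 0.7500, R_B = R_A · f/(1−f) = 3.84 × 3.000 = 11.52 Ω.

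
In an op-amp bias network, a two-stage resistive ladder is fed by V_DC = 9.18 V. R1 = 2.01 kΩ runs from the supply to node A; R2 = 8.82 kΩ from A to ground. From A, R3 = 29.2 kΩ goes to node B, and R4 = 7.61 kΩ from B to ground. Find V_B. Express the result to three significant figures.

Looking into the second stage from A: R3 + R4 = 36.81 kΩ appears in parallel with R2.
R2 ‖ (R3+R4) = 7.115 kΩ.
First divider: V_A = V_DC · 7.115/(2.01 + 7.115) = 7.158 V.
Stage 2 is unloaded, so V_B = V_A · R4/(R3+R4) = 7.158 × 7.61/36.81 = 1.480 V.

V_B ≈ 1.48 V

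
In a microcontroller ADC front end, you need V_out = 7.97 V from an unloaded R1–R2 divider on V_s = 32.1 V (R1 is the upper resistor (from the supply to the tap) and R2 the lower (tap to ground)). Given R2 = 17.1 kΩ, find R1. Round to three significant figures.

R1 ≈ 51.8 kΩ

V_out/V_s = R2/(R1+R2) = 0.2483.
So R1 = R2 · (V_s/V_out − 1) = 17.1 × (32.1/7.97 − 1) = 17.1 × 3.028 = 51.77 kΩ.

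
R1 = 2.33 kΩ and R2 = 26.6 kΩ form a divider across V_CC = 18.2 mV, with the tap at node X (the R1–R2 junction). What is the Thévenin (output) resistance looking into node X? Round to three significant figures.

Zeroing V_CC shorts the top of R1 to ground, so R_th = R1 ‖ R2 = 2.142 kΩ.

R_th ≈ 2.14 kΩ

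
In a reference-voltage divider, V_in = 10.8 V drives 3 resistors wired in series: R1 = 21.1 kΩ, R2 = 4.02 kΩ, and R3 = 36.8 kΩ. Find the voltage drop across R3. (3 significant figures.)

Total series resistance ΣR = 21.1 + 4.02 + 36.8 = 61.92 kΩ.
V = V_in · R/ΣR = 10.8 × 0.5943 = 6.419 V.

V ≈ 6.42 V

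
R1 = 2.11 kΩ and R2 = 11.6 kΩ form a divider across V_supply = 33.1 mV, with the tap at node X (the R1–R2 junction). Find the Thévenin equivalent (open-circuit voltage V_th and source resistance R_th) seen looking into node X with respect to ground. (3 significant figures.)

V_th ≈ 28.0 mV, R_th ≈ 1.79 kΩ

V_th is the unloaded tap voltage: V_supply · R2/(R1+R2) = 33.1 × 0.8461 = 28.01 mV.
With V_supply suppressed (replaced by a short), R_th = R1 ‖ R2 = (2.110 × 11.6)/(2.110 + 11.6) = 1.785 kΩ.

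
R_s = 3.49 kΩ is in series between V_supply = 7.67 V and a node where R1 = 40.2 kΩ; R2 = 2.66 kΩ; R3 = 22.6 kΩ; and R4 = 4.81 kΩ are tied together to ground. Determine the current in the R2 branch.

I ≈ 0.879 mA

Equivalent of the parallel group: R_p = 1.531 kΩ.
Node voltage V_A = V_supply · R_p/(R_s + R_p) = 7.67 × 0.3050 = 2.339 V.
I(R2) = V_A / R2 = 2.339/2.66 = 0.8794 mA.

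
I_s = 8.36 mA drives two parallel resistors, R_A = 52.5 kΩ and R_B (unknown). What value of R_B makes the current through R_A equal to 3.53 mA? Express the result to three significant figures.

In a two-way split, I_A/I_s = R_B/(R_A + R_B).
With f = 0.4222, R_B = R_A · f/(1−f) = 52.5 × 0.7308 = 38.37 kΩ.

R_B ≈ 38.4 kΩ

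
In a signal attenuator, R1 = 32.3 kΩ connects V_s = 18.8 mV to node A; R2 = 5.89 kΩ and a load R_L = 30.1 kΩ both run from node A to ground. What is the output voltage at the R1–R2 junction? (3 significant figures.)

V_out ≈ 2.49 mV

R2 ‖ R_L = (5.89 × 30.1)/(5.89 + 30.1) = 4.926 kΩ.
Now apply the divider: V_out = 18.8 × 0.1323 = 2.488 mV.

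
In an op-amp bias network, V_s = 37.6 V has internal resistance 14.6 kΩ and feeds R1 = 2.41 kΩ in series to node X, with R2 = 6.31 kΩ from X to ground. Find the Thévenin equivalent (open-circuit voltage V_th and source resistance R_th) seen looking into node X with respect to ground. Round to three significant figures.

R1' = 14.6 + 2.41 = 17.01 kΩ (source resistance + R1).
With X open, the divider is unloaded: V_th = 37.6 × 6.31/23.32 = 10.17 V.
With V_s suppressed (replaced by a short), R_th = R1' ‖ R2 = (17.01 × 6.31)/(17.01 + 6.31) = 4.603 kΩ.

V_th ≈ 10.2 V, R_th ≈ 4.60 kΩ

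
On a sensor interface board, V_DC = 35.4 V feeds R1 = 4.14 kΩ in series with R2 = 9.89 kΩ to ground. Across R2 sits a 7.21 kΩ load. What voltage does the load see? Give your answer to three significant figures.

R2 ‖ R_L = (9.89 × 7.21)/(9.89 + 7.21) = 4.170 kΩ.
Now apply the divider: V_out = 35.4 × 0.5018 = 17.76 V.

V_out ≈ 17.8 V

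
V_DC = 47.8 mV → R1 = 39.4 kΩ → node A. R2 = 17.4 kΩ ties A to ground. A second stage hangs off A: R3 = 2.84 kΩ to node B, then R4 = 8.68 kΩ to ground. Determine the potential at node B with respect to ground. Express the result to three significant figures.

V_B ≈ 5.39 mV

Looking into the second stage from A: R3 + R4 = 11.52 kΩ appears in parallel with R2.
Effective lower resistance at A: R2 ‖ 11.52 = 6.931 kΩ.
V_A = 47.8 × 6.931/(39.4 + 6.931) = 7.151 mV.
Stage 2 is unloaded, so V_B = V_A · R4/(R3+R4) = 7.151 × 8.68/11.52 = 5.388 mV.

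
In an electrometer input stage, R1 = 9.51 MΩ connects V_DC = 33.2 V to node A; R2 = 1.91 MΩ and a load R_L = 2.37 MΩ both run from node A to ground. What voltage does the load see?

V_out ≈ 3.32 V

The load sits in parallel with R2, giving an effective lower resistance R2' = R2·R_L/(R2+R_L) = 1.058 MΩ.
Now apply the divider: V_out = 33.2 × 0.1001 = 3.323 V.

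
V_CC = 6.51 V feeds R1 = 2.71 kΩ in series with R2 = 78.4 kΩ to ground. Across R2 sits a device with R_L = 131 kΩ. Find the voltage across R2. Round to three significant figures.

R2 ‖ R_L = (78.4 × 131)/(78.4 + 131) = 49.05 kΩ.
Then V_out = V_CC · R2'/(R1 + R2') = 6.51 × 49.05/51.76 = 6.169 V.

V_out ≈ 6.17 V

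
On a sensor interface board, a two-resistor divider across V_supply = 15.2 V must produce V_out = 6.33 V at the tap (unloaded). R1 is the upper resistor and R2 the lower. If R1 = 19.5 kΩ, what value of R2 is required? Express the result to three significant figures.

R2 ≈ 13.9 kΩ

V_out/V_supply = R2/(R1+R2) = 0.4164.
R2 = R1 · 0.4164/(1 − 0.4164) = 13.92 kΩ.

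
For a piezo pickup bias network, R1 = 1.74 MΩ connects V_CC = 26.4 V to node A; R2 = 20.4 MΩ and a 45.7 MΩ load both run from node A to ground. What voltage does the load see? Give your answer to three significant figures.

The load sits in parallel with R2, giving an effective lower resistance R2' = R2·R_L/(R2+R_L) = 14.10 MΩ.
Voltage divider with the loaded lower leg: V_out = 26.4 × 14.10/(1.74 + 14.10) = 26.4 × 0.8902 = 23.50 V.

V_out ≈ 23.5 V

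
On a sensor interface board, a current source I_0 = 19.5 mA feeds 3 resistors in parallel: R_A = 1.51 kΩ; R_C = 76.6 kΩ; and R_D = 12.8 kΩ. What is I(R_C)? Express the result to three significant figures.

I ≈ 0.338 mA

Total conductance ΣG = 1/1.51 + 1/76.6 + 1/12.8 = 0.7534 (units of 1/kΩ).
R_C takes the fraction G_k/ΣG = 0.01305/0.7534 = 0.01733, so I = 19.5 × 0.01733 = 0.3379 mA.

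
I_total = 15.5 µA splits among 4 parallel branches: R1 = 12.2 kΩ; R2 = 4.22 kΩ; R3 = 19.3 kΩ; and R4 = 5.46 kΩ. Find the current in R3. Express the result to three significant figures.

ΣG = 1/12.2 + 1/4.22 + 1/19.3 + 1/5.46 = 0.5539.
Current divider: I(R3) = I_total · G_k/ΣG = 15.5 × (0.05181/0.5539) = 15.5 × 0.09354 = 1.450 µA.

I ≈ 1.45 µA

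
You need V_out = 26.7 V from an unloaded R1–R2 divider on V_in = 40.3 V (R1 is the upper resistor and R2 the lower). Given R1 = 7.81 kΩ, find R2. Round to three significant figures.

R2 ≈ 15.3 kΩ

Required fraction k = V_out/V_in = 0.6625.
R2 = R1 · 0.6625/(1 − 0.6625) = 15.33 kΩ.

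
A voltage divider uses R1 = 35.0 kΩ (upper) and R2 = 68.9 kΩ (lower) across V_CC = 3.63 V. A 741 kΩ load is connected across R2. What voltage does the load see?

First combine the lower leg with the load: R2 ‖ R_L = 63.04 kΩ.
Then V_out = V_CC · R2'/(R1 + R2') = 3.63 × 63.04/98.04 = 2.334 V.

V_out ≈ 2.33 V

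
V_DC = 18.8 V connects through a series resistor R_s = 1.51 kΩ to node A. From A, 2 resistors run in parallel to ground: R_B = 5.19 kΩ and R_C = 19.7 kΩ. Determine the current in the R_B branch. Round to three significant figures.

I ≈ 2.65 mA

Parallel bank: R_p = 1/(1/5.19 + 1/19.7) = 4.108 kΩ.
V_A = 18.8 × 4.108/5.618 = 13.75 V.
Branch current I = V_A/R_B = 13.75/5.19 = 2.649 mA.
(Equivalently: I_total = 3.347 mA, then current-divider fraction G_k/ΣG = 0.7915.)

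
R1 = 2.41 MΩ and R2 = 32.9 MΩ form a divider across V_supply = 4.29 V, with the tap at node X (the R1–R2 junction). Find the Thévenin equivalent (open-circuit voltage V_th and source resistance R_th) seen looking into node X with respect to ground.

V_th ≈ 4.00 V, R_th ≈ 2.25 MΩ

V_th is the unloaded tap voltage: V_supply · R2/(R1+R2) = 4.29 × 0.9317 = 3.997 V.
With V_supply suppressed (replaced by a short), R_th = R1 ‖ R2 = (2.410 × 32.9)/(2.410 + 32.9) = 2.246 MΩ.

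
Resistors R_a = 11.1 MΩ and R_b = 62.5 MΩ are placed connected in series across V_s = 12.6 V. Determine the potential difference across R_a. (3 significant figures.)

V ≈ 1.90 V

Series total: ΣR = 11.1 + 62.5 = 73.60 MΩ.
Voltage divider: V = V_s · (11.10 / 73.60) = 12.6 × 0.1508 = 1.900 V.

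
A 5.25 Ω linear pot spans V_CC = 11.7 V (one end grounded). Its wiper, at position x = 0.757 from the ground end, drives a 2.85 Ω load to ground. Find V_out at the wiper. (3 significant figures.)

V_out ≈ 6.62 V

The pot divides into 1.276 Ω above the wiper and 3.974 Ω below.
R_L loads the lower segment: effective lower R = 1.660 Ω.
Then V_out = V_CC · 1.660/(1.276 + 1.660) = 6.615 V.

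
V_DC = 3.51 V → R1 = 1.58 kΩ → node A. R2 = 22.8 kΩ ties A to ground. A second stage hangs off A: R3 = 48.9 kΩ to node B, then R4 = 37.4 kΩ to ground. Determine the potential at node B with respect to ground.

Node A sees R2 in parallel with the series input of stage 2, R3 + R4 = 86.30 kΩ.
R2 ‖ (R3+R4) = 18.04 kΩ.
So V_A = 3.51 × 0.9195 = 3.227 V.
Then the unloaded second divider: V_B = V_A × R4/(R3+R4) = 3.227 × 0.4334 = 1.399 V.

V_B ≈ 1.40 V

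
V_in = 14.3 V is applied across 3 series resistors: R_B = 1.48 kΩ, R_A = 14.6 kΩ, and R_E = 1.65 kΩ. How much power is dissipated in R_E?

ΣR = 17.73 kΩ → I = 14.3/17.73 = 0.8065 mA.
P = I²R = 0.6505 × 1.65 = 1.073 mW.

P ≈ 1.07 mW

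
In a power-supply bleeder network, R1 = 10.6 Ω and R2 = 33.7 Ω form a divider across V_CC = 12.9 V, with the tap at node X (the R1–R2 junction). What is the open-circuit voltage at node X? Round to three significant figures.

Open-circuit (no load on X): V_th = V_CC · R2/(R1 + R2) = 12.9 × 33.7/(10.60 + 33.7) = 9.813 V.

V_th ≈ 9.81 V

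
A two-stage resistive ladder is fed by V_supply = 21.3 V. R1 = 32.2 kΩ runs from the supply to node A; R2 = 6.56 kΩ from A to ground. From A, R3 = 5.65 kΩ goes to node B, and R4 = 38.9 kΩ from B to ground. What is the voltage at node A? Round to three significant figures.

Looking into the second stage from A: R3 + R4 = 44.55 kΩ appears in parallel with R2.
Effective lower resistance at A: R2 ‖ 44.55 = 5.718 kΩ.
First divider: V_A = V_supply · 5.718/(32.2 + 5.718) = 3.212 V.

V_A ≈ 3.21 V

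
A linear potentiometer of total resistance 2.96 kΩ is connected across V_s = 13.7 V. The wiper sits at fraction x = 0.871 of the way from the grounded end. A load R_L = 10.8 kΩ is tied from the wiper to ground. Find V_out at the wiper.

V_out ≈ 11.6 V

The pot divides into 0.3818 kΩ above the wiper and 2.578 kΩ below.
R_L loads the lower segment: effective lower R = 2.081 kΩ.
Loaded-divider output: V_out = 13.7 × 0.8450 = 11.58 V.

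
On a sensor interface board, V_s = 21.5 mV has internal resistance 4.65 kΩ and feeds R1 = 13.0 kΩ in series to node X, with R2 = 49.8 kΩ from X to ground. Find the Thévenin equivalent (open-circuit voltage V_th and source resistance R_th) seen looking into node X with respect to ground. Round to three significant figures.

R1' = 4.65 + 13.0 = 17.65 kΩ (source resistance + R1).
With X open, the divider is unloaded: V_th = 21.5 × 49.8/67.45 = 15.87 mV.
With V_s suppressed (replaced by a short), R_th = R1' ‖ R2 = (17.65 × 49.8)/(17.65 + 49.8) = 13.03 kΩ.

V_th ≈ 15.9 mV, R_th ≈ 13.0 kΩ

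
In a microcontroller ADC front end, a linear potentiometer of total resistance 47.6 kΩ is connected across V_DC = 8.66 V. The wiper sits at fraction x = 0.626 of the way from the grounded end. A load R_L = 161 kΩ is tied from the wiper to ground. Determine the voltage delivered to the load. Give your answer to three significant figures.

V_out ≈ 5.07 V

The pot divides into 17.80 kΩ above the wiper and 29.80 kΩ below.
Lower segment in parallel with the load: 29.80 ‖ 161 = 25.14 kΩ.
Loaded-divider output: V_out = 8.66 × 0.5855 = 5.070 V.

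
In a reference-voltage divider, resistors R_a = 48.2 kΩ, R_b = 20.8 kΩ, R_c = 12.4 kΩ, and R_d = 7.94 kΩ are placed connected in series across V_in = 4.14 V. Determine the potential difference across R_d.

V ≈ 0.368 V

Series total: ΣR = 48.2 + 20.8 + 12.4 + 7.94 = 89.34 kΩ.
By the voltage-divider rule, V = 4.14 × 7.940/89.34 = 0.3679 V.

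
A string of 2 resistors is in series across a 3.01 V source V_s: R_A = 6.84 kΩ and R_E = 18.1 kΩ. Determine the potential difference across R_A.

V ≈ 0.826 V

Total series resistance ΣR = 6.84 + 18.1 = 24.94 kΩ.
V = V_s · R/ΣR = 3.01 × 0.2743 = 0.8255 V.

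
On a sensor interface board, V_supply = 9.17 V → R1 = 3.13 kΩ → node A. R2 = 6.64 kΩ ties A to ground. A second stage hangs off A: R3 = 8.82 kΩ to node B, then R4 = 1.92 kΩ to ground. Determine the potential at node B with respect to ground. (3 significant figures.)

Looking into the second stage from A: R3 + R4 = 10.74 kΩ appears in parallel with R2.
Effective lower resistance at A: R2 ‖ 10.74 = 4.103 kΩ.
V_A = 9.17 × 4.103/(3.13 + 4.103) = 5.202 V.
V_B = V_A × 0.1788 = 0.9299 V.

V_B ≈ 0.930 V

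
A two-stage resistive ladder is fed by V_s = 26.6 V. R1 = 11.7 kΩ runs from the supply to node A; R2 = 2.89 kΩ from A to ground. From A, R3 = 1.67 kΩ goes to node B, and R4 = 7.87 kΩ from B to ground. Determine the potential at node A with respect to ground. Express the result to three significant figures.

V_A ≈ 4.24 V

Node A sees R2 in parallel with the series input of stage 2, R3 + R4 = 9.540 kΩ.
R2 ‖ (R3+R4) = 2.218 kΩ.
V_A = 26.6 × 2.218/(11.7 + 2.218) = 4.239 V.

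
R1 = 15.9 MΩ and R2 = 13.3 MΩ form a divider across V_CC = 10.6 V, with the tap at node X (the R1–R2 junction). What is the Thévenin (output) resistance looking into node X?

R_th ≈ 7.24 MΩ

Looking into X with the source shorted: R_th = R1·R2/(R1+R2) = 15.90 × 13.3/29.20 = 7.242 MΩ.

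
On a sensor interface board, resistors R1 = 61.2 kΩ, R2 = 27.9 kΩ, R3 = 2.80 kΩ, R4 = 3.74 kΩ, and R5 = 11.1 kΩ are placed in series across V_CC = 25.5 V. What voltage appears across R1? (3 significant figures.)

V ≈ 14.6 V

ΣR = 61.2 + 27.9 + 2.80 + 3.74 + 11.1 = 106.7 kΩ.
By the voltage-divider rule, V = 25.5 × 61.20/106.7 = 14.62 V.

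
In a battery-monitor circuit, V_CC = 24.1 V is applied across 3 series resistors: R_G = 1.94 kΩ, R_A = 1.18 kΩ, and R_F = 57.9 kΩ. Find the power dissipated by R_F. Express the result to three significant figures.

Series current I = V_CC/ΣR = 24.1/61.02 = 0.3950 mA.
P(R_F) = I²·R_F = (0.3950)² × 57.9 = 9.032 mW.

P ≈ 9.03 mW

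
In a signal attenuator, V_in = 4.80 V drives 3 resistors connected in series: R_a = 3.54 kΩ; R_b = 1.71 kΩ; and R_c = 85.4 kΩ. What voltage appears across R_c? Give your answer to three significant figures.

ΣR = 3.54 + 1.71 + 85.4 = 90.65 kΩ.
By the voltage-divider rule, V = 4.80 × 85.40/90.65 = 4.522 V.

V ≈ 4.52 V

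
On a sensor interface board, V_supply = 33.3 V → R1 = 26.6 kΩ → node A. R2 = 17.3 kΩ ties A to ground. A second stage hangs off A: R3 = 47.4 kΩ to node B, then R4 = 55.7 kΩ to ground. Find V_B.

The second stage (R3 + R4 = 103.1 kΩ) loads node A in parallel with R2.
Effective lower resistance at A: R2 ‖ 103.1 = 14.81 kΩ.
So V_A = 33.3 × 0.3577 = 11.91 V.
Stage 2 is unloaded, so V_B = V_A · R4/(R3+R4) = 11.91 × 55.7/103.1 = 6.435 V.

V_B ≈ 6.44 V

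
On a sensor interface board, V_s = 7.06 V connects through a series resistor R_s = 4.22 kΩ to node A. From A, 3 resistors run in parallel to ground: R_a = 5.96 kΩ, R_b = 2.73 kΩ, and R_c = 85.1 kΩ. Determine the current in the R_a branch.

Combine the parallel branches: R_p = (1/5.96 + 1/2.73 + 1/85.1)⁻¹ = 1.832 kΩ.
Node voltage V_A = V_s · R_p/(R_s + R_p) = 7.06 × 0.3027 = 2.137 V.
I(R_a) = V_A / R_a = 2.137/5.96 = 0.3586 mA.

I ≈ 0.359 mA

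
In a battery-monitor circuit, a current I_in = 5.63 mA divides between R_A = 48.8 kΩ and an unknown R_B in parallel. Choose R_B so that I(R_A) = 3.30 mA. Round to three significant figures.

The fraction through R_A equals R_B/(R_A+R_B).
With f = 0.5861, R_B = R_A · f/(1−f) = 48.8 × 1.416 = 69.12 kΩ.

R_B ≈ 69.1 kΩ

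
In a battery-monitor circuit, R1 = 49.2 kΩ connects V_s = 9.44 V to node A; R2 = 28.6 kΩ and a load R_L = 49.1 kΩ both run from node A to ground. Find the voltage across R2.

The load sits in parallel with R2, giving an effective lower resistance R2' = R2·R_L/(R2+R_L) = 18.07 kΩ.
Then V_out = V_s · R2'/(R1 + R2') = 9.44 × 18.07/67.27 = 2.536 V.
(Unloaded it would be 3.47 V; the load pulls it down.)

V_out ≈ 2.54 V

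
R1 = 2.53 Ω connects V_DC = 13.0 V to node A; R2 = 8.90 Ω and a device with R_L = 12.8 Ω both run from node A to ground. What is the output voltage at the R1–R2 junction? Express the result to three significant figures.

V_out ≈ 8.77 V

R2 ‖ R_L = (8.90 × 12.8)/(8.90 + 12.8) = 5.250 Ω.
Voltage divider with the loaded lower leg: V_out = 13.0 × 5.250/(2.53 + 5.250) = 13.0 × 0.6748 = 8.772 V.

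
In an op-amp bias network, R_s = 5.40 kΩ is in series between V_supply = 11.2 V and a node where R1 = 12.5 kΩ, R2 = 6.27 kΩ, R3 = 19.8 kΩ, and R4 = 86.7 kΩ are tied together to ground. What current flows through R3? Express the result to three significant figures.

Equivalent of the parallel group: R_p = 3.316 kΩ.
Node voltage V_A = V_supply · R_p/(R_s + R_p) = 11.2 × 0.3805 = 4.261 V.
Branch current I = V_A/R3 = 4.261/19.8 = 0.2152 mA.

I ≈ 0.215 mA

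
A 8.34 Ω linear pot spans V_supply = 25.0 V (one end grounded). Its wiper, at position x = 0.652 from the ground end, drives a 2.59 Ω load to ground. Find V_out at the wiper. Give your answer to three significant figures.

V_out ≈ 9.42 V

Lower segment x·R_p = 5.438 Ω; upper segment (1−x)·R_p = 2.902 Ω.
Lower segment in parallel with the load: 5.438 ‖ 2.59 = 1.754 Ω.
V_out = 25.0 × 1.754/(2.902 + 1.754) = 9.419 V.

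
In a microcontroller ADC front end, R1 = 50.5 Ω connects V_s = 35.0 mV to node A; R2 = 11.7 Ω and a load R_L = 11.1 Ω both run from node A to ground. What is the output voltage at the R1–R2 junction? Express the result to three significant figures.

R2 ‖ R_L = (11.7 × 11.1)/(11.7 + 11.1) = 5.696 Ω.
Then V_out = V_s · R2'/(R1 + R2') = 35.0 × 5.696/56.20 = 3.548 mV.

V_out ≈ 3.55 mV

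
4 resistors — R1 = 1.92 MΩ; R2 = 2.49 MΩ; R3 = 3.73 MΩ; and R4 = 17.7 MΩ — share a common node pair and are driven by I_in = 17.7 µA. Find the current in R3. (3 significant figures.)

Conductances: ΣG = 1/1.92 + 1/2.49 + 1/3.73 + 1/17.7 = 1.247 (1/MΩ).
By the current-divider rule, I = I_in · G_k/ΣG = 17.7 × 0.2150 = 3.805 µA.

I ≈ 3.81 µA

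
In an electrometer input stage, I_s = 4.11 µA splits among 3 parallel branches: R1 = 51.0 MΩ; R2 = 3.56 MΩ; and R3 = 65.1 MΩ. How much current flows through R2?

Total conductance ΣG = 1/51.0 + 1/3.56 + 1/65.1 = 0.3159 (units of 1/MΩ).
Current divider: I(R2) = I_s · G_k/ΣG = 4.11 × (0.2809/0.3159) = 4.11 × 0.8893 = 3.655 µA.

I ≈ 3.65 µA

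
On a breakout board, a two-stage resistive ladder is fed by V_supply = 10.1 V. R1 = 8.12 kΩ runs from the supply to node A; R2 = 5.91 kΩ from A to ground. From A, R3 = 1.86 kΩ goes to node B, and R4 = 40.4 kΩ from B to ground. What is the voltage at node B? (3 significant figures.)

Looking into the second stage from A: R3 + R4 = 42.26 kΩ appears in parallel with R2.
Effective lower resistance at A: R2 ‖ 42.26 = 5.185 kΩ.
V_A = 10.1 × 5.185/(8.12 + 5.185) = 3.936 V.
Stage 2 is unloaded, so V_B = V_A · R4/(R3+R4) = 3.936 × 40.4/42.26 = 3.763 V.

V_B ≈ 3.76 V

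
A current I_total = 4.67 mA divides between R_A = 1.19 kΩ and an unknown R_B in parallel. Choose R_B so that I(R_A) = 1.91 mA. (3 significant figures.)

R_B ≈ 0.824 kΩ

The fraction through R_A equals R_B/(R_A+R_B).
1.91/4.67 = R_B/(R_A + R_B) → R_B = R_A · (0.4090)/(1 − 0.4090) = 1.19 × 0.6920 = 0.8235 kΩ.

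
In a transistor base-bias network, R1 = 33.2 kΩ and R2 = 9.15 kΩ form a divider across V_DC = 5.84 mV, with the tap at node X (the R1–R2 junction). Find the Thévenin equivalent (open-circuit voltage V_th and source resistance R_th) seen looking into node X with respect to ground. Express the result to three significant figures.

V_th is the unloaded tap voltage: V_DC · R2/(R1+R2) = 5.84 × 0.2161 = 1.262 mV.
Looking into X with the source shorted: R_th = R1·R2/(R1+R2) = 33.20 × 9.15/42.35 = 7.173 kΩ.

V_th ≈ 1.26 mV, R_th ≈ 7.17 kΩ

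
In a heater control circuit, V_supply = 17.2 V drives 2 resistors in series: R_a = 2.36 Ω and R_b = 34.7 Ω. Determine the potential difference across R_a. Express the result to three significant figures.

V ≈ 1.10 V

Total series resistance ΣR = 2.36 + 34.7 = 37.06 Ω.
Voltage divider: V = V_supply · (2.360 / 37.06) = 17.2 × 0.06368 = 1.095 V.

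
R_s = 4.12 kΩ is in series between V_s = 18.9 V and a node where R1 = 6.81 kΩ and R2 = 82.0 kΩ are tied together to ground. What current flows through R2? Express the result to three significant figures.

I ≈ 0.139 mA

Combine the parallel branches: R_p = (1/6.81 + 1/82.0)⁻¹ = 6.288 kΩ.
Node voltage V_A = V_s · R_p/(R_s + R_p) = 18.9 × 0.6041 = 11.42 V.
Branch current I = V_A/R2 = 11.42/82.0 = 0.1392 mA.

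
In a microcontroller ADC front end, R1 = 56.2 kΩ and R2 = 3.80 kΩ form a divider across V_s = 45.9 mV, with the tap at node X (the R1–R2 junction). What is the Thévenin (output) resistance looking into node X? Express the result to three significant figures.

R_th ≈ 3.56 kΩ

Looking into X with the source shorted: R_th = R1·R2/(R1+R2) = 56.20 × 3.80/60.00 = 3.559 kΩ.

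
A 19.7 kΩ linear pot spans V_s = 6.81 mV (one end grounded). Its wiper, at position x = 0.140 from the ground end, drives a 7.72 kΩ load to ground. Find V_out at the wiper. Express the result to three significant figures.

Split the track: R_lower = x·R_p = 2.758 kΩ, R_upper = (1−x)·R_p = 16.94 kΩ.
Lower segment in parallel with the load: 2.758 ‖ 7.72 = 2.032 kΩ.
Then V_out = V_s · 2.032/(16.94 + 2.032) = 0.7293 mV.

V_out ≈ 0.729 mV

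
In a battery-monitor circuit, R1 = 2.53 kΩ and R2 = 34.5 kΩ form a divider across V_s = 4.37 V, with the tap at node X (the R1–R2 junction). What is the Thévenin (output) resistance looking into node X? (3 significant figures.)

Zeroing V_s shorts the top of R1 to ground, so R_th = R1 ‖ R2 = 2.357 kΩ.

R_th ≈ 2.36 kΩ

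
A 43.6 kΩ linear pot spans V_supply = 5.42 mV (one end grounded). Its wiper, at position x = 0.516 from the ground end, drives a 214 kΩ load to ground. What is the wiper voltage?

Lower segment x·R_p = 22.50 kΩ; upper segment (1−x)·R_p = 21.10 kΩ.
R_L loads the lower segment: effective lower R = 20.36 kΩ.
V_out = 5.42 × 20.36/(21.10 + 20.36) = 2.661 mV.
(Unloaded: V_out = x·V_supply = 2.80 mV.)

V_out ≈ 2.66 mV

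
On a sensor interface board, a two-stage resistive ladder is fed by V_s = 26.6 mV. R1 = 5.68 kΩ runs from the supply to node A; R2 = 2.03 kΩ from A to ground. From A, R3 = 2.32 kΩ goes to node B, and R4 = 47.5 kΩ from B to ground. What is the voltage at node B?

The second stage (R3 + R4 = 49.82 kΩ) loads node A in parallel with R2.
Effective lower resistance at A: R2 ‖ 49.82 = 1.951 kΩ.
First divider: V_A = V_s · 1.951/(5.68 + 1.951) = 6.800 mV.
Stage 2 is unloaded, so V_B = V_A · R4/(R3+R4) = 6.800 × 47.5/49.82 = 6.483 mV.

V_B ≈ 6.48 mV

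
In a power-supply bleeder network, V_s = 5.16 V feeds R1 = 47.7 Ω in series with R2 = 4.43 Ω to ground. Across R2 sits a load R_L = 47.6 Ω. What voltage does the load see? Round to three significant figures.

First combine the lower leg with the load: R2 ‖ R_L = 4.053 Ω.
Then V_out = V_s · R2'/(R1 + R2') = 5.16 × 4.053/51.75 = 0.4041 V.

V_out ≈ 0.404 V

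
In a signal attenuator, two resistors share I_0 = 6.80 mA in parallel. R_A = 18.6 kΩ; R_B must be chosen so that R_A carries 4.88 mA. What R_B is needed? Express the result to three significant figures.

The fraction through R_A equals R_B/(R_A+R_B).
With f = 0.7176, R_B = R_A · f/(1−f) = 18.6 × 2.542 = 47.28 kΩ.

R_B ≈ 47.3 kΩ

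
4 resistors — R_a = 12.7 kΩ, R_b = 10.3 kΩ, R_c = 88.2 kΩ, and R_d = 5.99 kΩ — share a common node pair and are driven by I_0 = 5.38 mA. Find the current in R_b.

Conductances: ΣG = 1/12.7 + 1/10.3 + 1/88.2 + 1/5.99 = 0.3541 (1/kΩ).
Current divider: I(R_b) = I_0 · G_k/ΣG = 5.38 × (0.09709/0.3541) = 5.38 × 0.2742 = 1.475 mA.

I ≈ 1.48 mA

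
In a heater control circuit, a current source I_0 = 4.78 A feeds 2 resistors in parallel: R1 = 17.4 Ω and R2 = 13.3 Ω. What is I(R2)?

I ≈ 2.71 A

Two-branch current divider: I_k = I_0 · R_other/(R_1 + R_2).
So I = 4.78 × 17.4/30.70 = 2.709 A.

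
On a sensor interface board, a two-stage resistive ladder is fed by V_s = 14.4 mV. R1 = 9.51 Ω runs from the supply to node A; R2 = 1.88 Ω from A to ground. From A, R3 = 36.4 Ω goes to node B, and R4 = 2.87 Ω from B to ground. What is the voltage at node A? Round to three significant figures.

The second stage (R3 + R4 = 39.27 Ω) loads node A in parallel with R2.
R2 ‖ (R3+R4) = 1.794 Ω.
So V_A = 14.4 × 0.1587 = 2.285 mV.

V_A ≈ 2.29 mV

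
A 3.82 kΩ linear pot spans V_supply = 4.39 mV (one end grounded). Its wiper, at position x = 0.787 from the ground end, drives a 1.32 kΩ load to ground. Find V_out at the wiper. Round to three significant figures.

V_out ≈ 2.33 mV

The pot divides into 0.8137 kΩ above the wiper and 3.006 kΩ below.
(x·R_p) ‖ R_L = 0.9173 kΩ.
Loaded-divider output: V_out = 4.39 × 0.5299 = 2.326 mV.
(Unloaded: V_out = x·V_supply = 3.45 mV.)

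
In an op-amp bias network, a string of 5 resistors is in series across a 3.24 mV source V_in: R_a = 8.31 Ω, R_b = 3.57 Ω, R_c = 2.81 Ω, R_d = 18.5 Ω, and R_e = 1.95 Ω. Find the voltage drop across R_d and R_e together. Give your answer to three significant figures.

V ≈ 1.89 mV

Total series resistance ΣR = 8.31 + 3.57 + 2.81 + 18.5 + 1.95 = 35.14 Ω.
R_{R_d..R_e} = 18.5 + 1.95 = 20.45 Ω.
By the voltage-divider rule, V = 3.24 × 20.45/35.14 = 1.886 mV.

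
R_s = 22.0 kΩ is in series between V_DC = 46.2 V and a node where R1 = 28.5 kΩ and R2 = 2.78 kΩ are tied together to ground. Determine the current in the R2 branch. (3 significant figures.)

I ≈ 1.72 mA

Combine the parallel branches: R_p = (1/28.5 + 1/2.78)⁻¹ = 2.533 kΩ.
Node voltage V_A = V_DC · R_p/(R_s + R_p) = 46.2 × 0.1032 = 4.770 V.
Branch current I = V_A/R2 = 4.770/2.78 = 1.716 mA.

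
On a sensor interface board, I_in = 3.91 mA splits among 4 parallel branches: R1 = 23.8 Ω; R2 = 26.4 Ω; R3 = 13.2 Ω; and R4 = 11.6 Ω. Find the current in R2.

ΣG = 1/23.8 + 1/26.4 + 1/13.2 + 1/11.6 = 0.2419.
By the current-divider rule, I = I_in · G_k/ΣG = 3.91 × 0.1566 = 0.6124 mA.

I ≈ 0.612 mA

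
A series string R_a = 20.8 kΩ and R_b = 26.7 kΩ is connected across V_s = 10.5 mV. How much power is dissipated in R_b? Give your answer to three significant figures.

P ≈ 1.30 nW

ΣR = 47.50 kΩ → I = 10.5/47.50 = 0.2211 µA.
P = I²R = 0.04886 × 26.7 = 1.305 nW.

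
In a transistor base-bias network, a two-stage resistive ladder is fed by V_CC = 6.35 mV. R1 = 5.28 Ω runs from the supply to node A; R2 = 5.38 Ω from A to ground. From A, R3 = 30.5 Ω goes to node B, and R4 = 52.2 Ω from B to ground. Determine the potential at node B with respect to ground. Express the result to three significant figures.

V_B ≈ 1.96 mV

Node A sees R2 in parallel with the series input of stage 2, R3 + R4 = 82.70 Ω.
Effective lower resistance at A: R2 ‖ 82.70 = 5.051 Ω.
First divider: V_A = V_CC · 5.051/(5.28 + 5.051) = 3.105 mV.
Then the unloaded second divider: V_B = V_A × R4/(R3+R4) = 3.105 × 0.6312 = 1.960 mV.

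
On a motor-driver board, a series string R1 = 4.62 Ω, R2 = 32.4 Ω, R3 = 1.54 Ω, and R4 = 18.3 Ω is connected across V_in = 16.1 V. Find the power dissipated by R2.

P ≈ 2.60 W

Series current I = V_in/ΣR = 16.1/56.86 = 0.2832 A.
P = I²R = 0.08017 × 32.4 = 2.598 W.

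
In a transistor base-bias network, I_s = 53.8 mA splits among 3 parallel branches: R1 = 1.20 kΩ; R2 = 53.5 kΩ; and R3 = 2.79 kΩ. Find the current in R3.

ΣG = 1/1.20 + 1/53.5 + 1/2.79 = 1.210.
R3 takes the fraction G_k/ΣG = 0.3584/1.210 = 0.2961, so I = 53.8 × 0.2961 = 15.93 mA.

I ≈ 15.9 mA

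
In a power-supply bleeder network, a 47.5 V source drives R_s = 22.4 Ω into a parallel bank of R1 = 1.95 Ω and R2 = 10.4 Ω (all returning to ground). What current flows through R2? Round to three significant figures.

Combine the parallel branches: R_p = (1/1.95 + 1/10.4)⁻¹ = 1.642 Ω.
V_A = 47.5 × 1.642/24.04 = 3.244 V.
I(R2) = V_A / R2 = 3.244/10.4 = 0.3120 A.

I ≈ 0.312 A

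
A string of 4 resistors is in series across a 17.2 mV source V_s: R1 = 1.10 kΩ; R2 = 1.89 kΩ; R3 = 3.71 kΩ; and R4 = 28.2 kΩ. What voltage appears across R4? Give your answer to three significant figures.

V ≈ 13.9 mV

Total series resistance ΣR = 1.10 + 1.89 + 3.71 + 28.2 = 34.90 kΩ.
V = V_s · R/ΣR = 17.2 × 0.8080 = 13.90 mV.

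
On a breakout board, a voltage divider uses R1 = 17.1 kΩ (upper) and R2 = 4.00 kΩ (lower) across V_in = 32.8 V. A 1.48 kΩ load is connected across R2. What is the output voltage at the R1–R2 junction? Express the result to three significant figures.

R2 ‖ R_L = (4.00 × 1.48)/(4.00 + 1.48) = 1.080 kΩ.
Then V_out = V_in · R2'/(R1 + R2') = 32.8 × 1.080/18.18 = 1.949 V.

V_out ≈ 1.95 V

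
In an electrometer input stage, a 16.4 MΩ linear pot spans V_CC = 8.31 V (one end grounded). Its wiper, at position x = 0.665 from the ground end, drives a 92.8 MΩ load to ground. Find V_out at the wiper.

V_out ≈ 5.32 V

The pot divides into 5.494 MΩ above the wiper and 10.91 MΩ below.
R_L loads the lower segment: effective lower R = 9.759 MΩ.
V_out = 8.31 × 9.759/(5.494 + 9.759) = 5.317 V.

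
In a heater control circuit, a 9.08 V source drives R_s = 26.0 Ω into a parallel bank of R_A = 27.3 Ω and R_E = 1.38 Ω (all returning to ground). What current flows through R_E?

I ≈ 0.316 A

Parallel bank: R_p = 1/(1/27.3 + 1/1.38) = 1.314 Ω.
V_A = 9.08 × 1.314/27.31 = 0.4367 V.
Branch current I = V_A/R_E = 0.4367/1.38 = 0.3164 A.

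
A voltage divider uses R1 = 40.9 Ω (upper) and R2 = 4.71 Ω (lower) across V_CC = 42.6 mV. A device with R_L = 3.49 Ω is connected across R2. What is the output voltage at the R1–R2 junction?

First combine the lower leg with the load: R2 ‖ R_L = 2.005 Ω.
Voltage divider with the loaded lower leg: V_out = 42.6 × 2.005/(40.9 + 2.005) = 42.6 × 0.04672 = 1.990 mV.
(Unloaded it would be 4.40 mV; the load pulls it down.)

V_out ≈ 1.99 mV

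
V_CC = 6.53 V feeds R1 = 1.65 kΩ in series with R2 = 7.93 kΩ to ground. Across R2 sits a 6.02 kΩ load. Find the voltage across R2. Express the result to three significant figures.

V_out ≈ 4.41 V

R2 ‖ R_L = (7.93 × 6.02)/(7.93 + 6.02) = 3.422 kΩ.
Now apply the divider: V_out = 6.53 × 0.6747 = 4.406 V.
(Unloaded it would be 5.41 V; the load pulls it down.)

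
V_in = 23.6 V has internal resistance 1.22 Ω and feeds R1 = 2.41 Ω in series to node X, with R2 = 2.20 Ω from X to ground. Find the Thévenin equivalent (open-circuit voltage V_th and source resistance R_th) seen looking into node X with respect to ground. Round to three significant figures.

V_th ≈ 8.91 V, R_th ≈ 1.37 Ω

R1' = 1.22 + 2.41 = 3.630 Ω (source resistance + R1).
Open-circuit (no load on X): V_th = V_in · R2/(R1' + R2) = 23.6 × 2.20/(3.630 + 2.20) = 8.906 V.
Looking into X with the source shorted: R_th = R1'·R2/(R1'+R2) = 3.630 × 2.20/5.830 = 1.370 Ω.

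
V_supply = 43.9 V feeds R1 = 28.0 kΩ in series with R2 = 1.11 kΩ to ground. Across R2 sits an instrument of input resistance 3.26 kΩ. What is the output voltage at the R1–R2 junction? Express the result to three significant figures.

R2 ‖ R_L = (1.11 × 3.26)/(1.11 + 3.26) = 0.8281 kΩ.
Now apply the divider: V_out = 43.9 × 0.02872 = 1.261 V.
(Unloaded it would be 1.67 V; the load pulls it down.)

V_out ≈ 1.26 V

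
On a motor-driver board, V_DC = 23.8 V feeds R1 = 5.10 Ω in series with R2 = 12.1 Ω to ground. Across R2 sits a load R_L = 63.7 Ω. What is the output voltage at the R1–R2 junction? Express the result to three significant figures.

V_out ≈ 15.9 V

The load sits in parallel with R2, giving an effective lower resistance R2' = R2·R_L/(R2+R_L) = 10.17 Ω.
Voltage divider with the loaded lower leg: V_out = 23.8 × 10.17/(5.10 + 10.17) = 23.8 × 0.6660 = 15.85 V.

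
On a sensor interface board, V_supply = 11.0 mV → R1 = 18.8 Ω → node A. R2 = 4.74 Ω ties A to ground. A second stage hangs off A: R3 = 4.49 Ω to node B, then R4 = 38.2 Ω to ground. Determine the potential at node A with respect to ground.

The second stage (R3 + R4 = 42.69 Ω) loads node A in parallel with R2.
R2 ‖ (R3+R4) = 4.266 Ω.
So V_A = 11.0 × 0.1850 = 2.035 mV.

V_A ≈ 2.03 mV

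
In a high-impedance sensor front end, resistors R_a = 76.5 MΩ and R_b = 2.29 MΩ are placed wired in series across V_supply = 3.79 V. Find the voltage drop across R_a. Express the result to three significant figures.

Total series resistance ΣR = 76.5 + 2.29 = 78.79 MΩ.
By the voltage-divider rule, V = 3.79 × 76.50/78.79 = 3.680 V.

V ≈ 3.68 V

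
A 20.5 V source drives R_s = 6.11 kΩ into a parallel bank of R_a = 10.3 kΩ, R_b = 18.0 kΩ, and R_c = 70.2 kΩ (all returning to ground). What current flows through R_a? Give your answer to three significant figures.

I ≈ 0.985 mA

Parallel bank: R_p = 1/(1/10.3 + 1/18.0 + 1/70.2) = 5.992 kΩ.
Node voltage V_A = V_DC · R_p/(R_s + R_p) = 20.5 × 0.4951 = 10.15 V.
I(R_a) = V_A / R_a = 10.15/10.3 = 0.9854 mA.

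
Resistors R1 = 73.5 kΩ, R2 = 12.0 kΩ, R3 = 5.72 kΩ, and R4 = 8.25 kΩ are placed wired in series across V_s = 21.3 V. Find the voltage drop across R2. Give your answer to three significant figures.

Total series resistance ΣR = 73.5 + 12.0 + 5.72 + 8.25 = 99.47 kΩ.
V = V_s · R/ΣR = 21.3 × 0.1206 = 2.570 V.

V ≈ 2.57 V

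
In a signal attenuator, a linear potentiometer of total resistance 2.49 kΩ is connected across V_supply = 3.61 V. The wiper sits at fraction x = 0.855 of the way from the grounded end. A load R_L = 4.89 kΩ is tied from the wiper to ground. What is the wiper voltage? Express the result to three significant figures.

V_out ≈ 2.90 V

The pot divides into 0.3611 kΩ above the wiper and 2.129 kΩ below.
R_L loads the lower segment: effective lower R = 1.483 kΩ.
Then V_out = V_supply · 1.483/(0.3611 + 1.483) = 2.903 V.
(Unloaded: V_out = x·V_supply = 3.09 V.)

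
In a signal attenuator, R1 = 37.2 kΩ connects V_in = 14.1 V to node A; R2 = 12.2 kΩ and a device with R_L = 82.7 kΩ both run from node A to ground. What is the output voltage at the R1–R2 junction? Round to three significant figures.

V_out ≈ 3.13 V

The load sits in parallel with R2, giving an effective lower resistance R2' = R2·R_L/(R2+R_L) = 10.63 kΩ.
Voltage divider with the loaded lower leg: V_out = 14.1 × 10.63/(37.2 + 10.63) = 14.1 × 0.2223 = 3.134 V.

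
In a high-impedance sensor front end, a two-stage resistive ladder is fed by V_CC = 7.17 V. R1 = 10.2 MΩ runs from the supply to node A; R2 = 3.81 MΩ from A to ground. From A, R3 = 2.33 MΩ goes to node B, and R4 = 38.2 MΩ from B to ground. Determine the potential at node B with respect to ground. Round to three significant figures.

Looking into the second stage from A: R3 + R4 = 40.53 MΩ appears in parallel with R2.
Effective lower resistance at A: R2 ‖ 40.53 = 3.483 MΩ.
V_A = 7.17 × 3.483/(10.2 + 3.483) = 1.825 V.
Then the unloaded second divider: V_B = V_A × R4/(R3+R4) = 1.825 × 0.9425 = 1.720 V.

V_B ≈ 1.72 V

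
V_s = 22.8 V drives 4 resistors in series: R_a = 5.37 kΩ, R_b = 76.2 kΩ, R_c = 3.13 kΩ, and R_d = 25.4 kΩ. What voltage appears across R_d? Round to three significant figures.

V ≈ 5.26 V

ΣR = 5.37 + 76.2 + 3.13 + 25.4 = 110.1 kΩ.
By the voltage-divider rule, V = 22.8 × 25.40/110.1 = 5.260 V.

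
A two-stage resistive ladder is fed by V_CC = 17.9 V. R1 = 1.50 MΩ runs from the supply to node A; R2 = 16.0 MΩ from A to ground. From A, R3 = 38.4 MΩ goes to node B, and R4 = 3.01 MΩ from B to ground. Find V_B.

Node A sees R2 in parallel with the series input of stage 2, R3 + R4 = 41.41 MΩ.
R2 ‖ (R3+R4) = 11.54 MΩ.
So V_A = 17.9 × 0.8850 = 15.84 V.
V_B = V_A × 0.07269 = 1.151 V.

V_B ≈ 1.15 V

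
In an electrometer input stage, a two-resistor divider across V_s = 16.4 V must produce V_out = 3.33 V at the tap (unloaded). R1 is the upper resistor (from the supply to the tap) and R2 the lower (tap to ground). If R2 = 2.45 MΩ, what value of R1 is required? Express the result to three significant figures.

The divider ratio is R2/(R1+R2) = 3.33/16.4 = 0.2030.
R1 = R2·(1/k − 1) = 2.45 × 3.925 = 9.616 MΩ.

R1 ≈ 9.62 MΩ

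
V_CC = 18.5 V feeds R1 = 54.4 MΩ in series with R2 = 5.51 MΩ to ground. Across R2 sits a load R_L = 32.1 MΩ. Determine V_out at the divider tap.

V_out ≈ 1.47 V

The load sits in parallel with R2, giving an effective lower resistance R2' = R2·R_L/(R2+R_L) = 4.703 MΩ.
Then V_out = V_CC · R2'/(R1 + R2') = 18.5 × 4.703/59.10 = 1.472 V.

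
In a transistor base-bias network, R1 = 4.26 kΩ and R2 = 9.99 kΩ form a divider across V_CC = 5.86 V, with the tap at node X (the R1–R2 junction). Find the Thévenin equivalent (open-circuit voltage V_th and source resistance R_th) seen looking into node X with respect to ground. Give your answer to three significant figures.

V_th ≈ 4.11 V, R_th ≈ 2.99 kΩ

Open-circuit (no load on X): V_th = V_CC · R2/(R1 + R2) = 5.86 × 9.99/(4.260 + 9.99) = 4.108 V.
Looking into X with the source shorted: R_th = R1·R2/(R1+R2) = 4.260 × 9.99/14.25 = 2.986 kΩ.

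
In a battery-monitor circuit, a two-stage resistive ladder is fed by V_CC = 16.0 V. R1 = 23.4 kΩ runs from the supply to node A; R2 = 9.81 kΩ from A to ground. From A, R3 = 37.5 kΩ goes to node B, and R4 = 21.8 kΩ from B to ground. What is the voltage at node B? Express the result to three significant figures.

V_B ≈ 1.56 V

The second stage (R3 + R4 = 59.30 kΩ) loads node A in parallel with R2.
Effective lower resistance at A: R2 ‖ 59.30 = 8.417 kΩ.
So V_A = 16.0 × 0.2646 = 4.233 V.
Stage 2 is unloaded, so V_B = V_A · R4/(R3+R4) = 4.233 × 21.8/59.30 = 1.556 V.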